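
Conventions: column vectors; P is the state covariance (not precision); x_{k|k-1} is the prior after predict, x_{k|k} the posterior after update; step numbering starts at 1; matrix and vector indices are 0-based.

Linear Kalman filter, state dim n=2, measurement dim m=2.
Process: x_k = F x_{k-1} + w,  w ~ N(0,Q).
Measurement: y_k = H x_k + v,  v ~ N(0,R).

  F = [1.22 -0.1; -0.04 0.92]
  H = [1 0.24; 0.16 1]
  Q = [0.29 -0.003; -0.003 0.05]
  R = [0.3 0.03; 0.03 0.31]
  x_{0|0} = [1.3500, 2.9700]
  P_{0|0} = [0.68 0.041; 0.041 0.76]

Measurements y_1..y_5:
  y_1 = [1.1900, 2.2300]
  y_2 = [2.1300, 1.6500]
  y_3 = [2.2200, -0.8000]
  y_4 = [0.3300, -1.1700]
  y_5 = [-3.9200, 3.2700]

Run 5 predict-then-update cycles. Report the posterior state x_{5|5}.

x_post = [-2.4539, 1.2444]

step 1: x^-=[1.3500, 2.6784]  P^-=[1.2997 -0.0599; -0.0599 0.6913]  S=[1.6108 0.3417; 0.3417 1.0154]  K=[0.8260 -0.1321; -0.0825 0.6991]  nu=[-0.8028, -0.6644]  x^+=[0.7747, 2.2801]  P^+=[0.2576 -0.0574; -0.0574 0.2234]
step 2: x^-=[0.7171, 2.0667]  P^-=[0.6897 -0.1008; -0.1008 0.2438]  S=[0.9553 0.0942; 0.0942 0.5392]  K=[0.7070 -0.1058; -0.0874 0.4375]  nu=[0.9169, -0.5315]  x^+=[1.4216, 1.7541]  P^+=[0.2202 -0.0468; -0.0468 0.1405]
step 3: x^-=[1.5589, 1.5569]  P^-=[0.6305 -0.0794; -0.0794 0.1727]  S=[0.9024 0.0899; 0.0899 0.4734]  K=[0.6861 -0.0849; -0.0772 0.3526]  nu=[0.2874, -2.6063]  x^+=[1.9773, 0.6157]  P^+=[0.2128 -0.0398; -0.0398 0.1134]
step 4: x^-=[2.3508, 0.4874]  P^-=[0.6176 -0.0686; -0.0686 0.1492]  S=[0.8933 0.0934; 0.0934 0.4531]  K=[0.6807 -0.0736; -0.0701 0.3196]  nu=[-2.1377, -2.0335]  x^+=[1.0454, -0.0125]  P^+=[0.2107 -0.0361; -0.0361 0.1027]
step 5: x^-=[1.2767, -0.0533]  P^-=[0.6134 -0.0634; -0.0634 0.1400]  S=[0.8910 0.0959; 0.0959 0.4454]  K=[0.6787 -0.0681; -0.0664 0.3058]  nu=[-5.1838, 3.1191]  x^+=[-2.4539, 1.2444]  P^+=[0.2098 -0.0343; -0.0343 0.0983]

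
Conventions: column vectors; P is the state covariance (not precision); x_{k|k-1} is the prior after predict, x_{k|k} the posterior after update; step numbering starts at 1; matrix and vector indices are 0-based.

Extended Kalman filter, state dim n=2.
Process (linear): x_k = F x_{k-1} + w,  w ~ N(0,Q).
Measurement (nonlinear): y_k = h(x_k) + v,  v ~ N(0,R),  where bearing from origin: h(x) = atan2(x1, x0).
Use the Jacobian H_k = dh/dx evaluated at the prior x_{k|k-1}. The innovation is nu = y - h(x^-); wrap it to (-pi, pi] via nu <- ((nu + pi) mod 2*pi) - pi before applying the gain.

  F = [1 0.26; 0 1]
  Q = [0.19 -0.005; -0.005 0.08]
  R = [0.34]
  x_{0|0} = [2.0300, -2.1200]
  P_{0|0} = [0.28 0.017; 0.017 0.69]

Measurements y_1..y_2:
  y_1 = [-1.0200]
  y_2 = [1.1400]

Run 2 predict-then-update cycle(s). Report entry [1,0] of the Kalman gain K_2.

K[1,0] = 0.4369

step 1: x^-=[1.4788, -2.1200]  P^-=[0.5255 0.1914; 0.1914 0.7700]  H_jac=[0.3173 0.2213]  S=[0.4575]  K=[0.4570; 0.5053]  nu=[-0.0583]  x^+=[1.4522, -2.1494]  P^+=[0.4299 0.0857; 0.0857 0.6532]
step 2: x^-=[0.8933, -2.1494]  P^-=[0.7087 0.2506; 0.2506 0.7332]  H_jac=[0.3967 0.1649]  S=[0.5042]  K=[0.6395; 0.4369]  nu=[2.3169]  x^+=[2.3749, -1.1372]  P^+=[0.5025 0.1097; 0.1097 0.6370]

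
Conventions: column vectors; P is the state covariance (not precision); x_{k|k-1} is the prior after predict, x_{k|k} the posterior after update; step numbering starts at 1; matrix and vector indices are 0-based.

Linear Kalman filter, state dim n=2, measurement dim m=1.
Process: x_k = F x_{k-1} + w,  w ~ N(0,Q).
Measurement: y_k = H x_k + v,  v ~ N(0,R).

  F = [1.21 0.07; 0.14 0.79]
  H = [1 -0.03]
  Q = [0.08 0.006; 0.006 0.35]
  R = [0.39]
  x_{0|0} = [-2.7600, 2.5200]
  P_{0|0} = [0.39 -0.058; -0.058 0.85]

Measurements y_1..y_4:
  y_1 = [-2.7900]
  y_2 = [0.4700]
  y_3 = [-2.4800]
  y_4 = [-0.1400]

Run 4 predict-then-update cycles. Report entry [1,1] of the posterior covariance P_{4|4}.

step 1: x^-=[-3.1632, 1.6044]  P^-=[0.6453 0.0631; 0.0631 0.8753]  S=[1.0323]  K=[0.6233; 0.0356]  nu=[0.4213]  x^+=[-2.9006, 1.6194]  P^+=[0.2443 0.0401; 0.0401 0.8740]
step 2: x^-=[-3.3964, 0.8733]  P^-=[0.4487 0.1345; 0.1345 0.9091]  S=[0.8315]  K=[0.5348; 0.1289]  nu=[3.8926]  x^+=[-1.3145, 1.3750]  P^+=[0.2109 0.0771; 0.0771 0.8953]
step 3: x^-=[-1.4943, 0.9023]  P^-=[0.4062 0.1657; 0.1657 0.9300]  S=[0.7871]  K=[0.5098; 0.1751]  nu=[-0.9586]  x^+=[-1.9830, 0.7344]  P^+=[0.2017 0.0955; 0.0955 0.9058]
step 4: x^-=[-2.3480, 0.3026]  P^-=[0.3959 0.1824; 0.1824 0.9404]  S=[0.7758]  K=[0.5032; 0.1988]  nu=[2.2171]  x^+=[-1.2323, 0.7433]  P^+=[0.1994 0.1048; 0.1048 0.9097]

P_post[1,1] = 0.9097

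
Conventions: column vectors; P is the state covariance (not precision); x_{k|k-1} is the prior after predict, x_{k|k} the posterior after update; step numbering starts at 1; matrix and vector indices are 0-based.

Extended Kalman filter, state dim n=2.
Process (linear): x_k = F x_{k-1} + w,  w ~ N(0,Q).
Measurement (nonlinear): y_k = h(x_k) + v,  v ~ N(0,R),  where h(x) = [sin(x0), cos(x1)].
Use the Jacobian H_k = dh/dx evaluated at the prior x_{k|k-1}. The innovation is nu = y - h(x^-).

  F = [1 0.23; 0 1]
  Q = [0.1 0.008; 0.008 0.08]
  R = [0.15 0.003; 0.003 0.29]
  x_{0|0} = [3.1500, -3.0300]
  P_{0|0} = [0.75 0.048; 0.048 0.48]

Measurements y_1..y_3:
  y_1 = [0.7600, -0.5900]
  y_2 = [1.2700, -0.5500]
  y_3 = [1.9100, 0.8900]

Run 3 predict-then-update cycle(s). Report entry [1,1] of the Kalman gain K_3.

step 1: x^-=[2.4531, -3.0300]  P^-=[0.8975 0.1664; 0.1664 0.5600]  H_jac=[-0.7722 0.0000; 0.0000 0.1114]  S=[0.6852 -0.0113; -0.0113 0.2969]  K=[-1.0111 0.0239; -0.1842 0.2030]  nu=[0.1246, 0.4038]  x^+=[2.3367, -2.9710]  P^+=[0.1963 0.0350; 0.0350 0.5237]
step 2: x^-=[1.6534, -2.9710]  P^-=[0.3401 0.1634; 0.1634 0.6037]  H_jac=[-0.0825 0.0000; 0.0000 0.1698]  S=[0.1523 0.0007; 0.0007 0.3074]  K=[-0.1847 0.0907; -0.0901 0.3336]  nu=[0.2734, 0.4355]  x^+=[1.6424, -2.8503]  P^+=[0.3324 0.1516; 0.1516 0.5683]
step 3: x^-=[0.9868, -2.8503]  P^-=[0.5322 0.2903; 0.2903 0.6483]  H_jac=[0.5513 0.0000; 0.0000 0.2872]  S=[0.3118 0.0490; 0.0490 0.3435]  K=[0.9237 0.1111; 0.4381 0.4795]  nu=[1.0757, 1.8479]  x^+=[2.1857, -1.4929]  P^+=[0.2519 0.1218; 0.1218 0.4889]

K[1,1] = 0.4795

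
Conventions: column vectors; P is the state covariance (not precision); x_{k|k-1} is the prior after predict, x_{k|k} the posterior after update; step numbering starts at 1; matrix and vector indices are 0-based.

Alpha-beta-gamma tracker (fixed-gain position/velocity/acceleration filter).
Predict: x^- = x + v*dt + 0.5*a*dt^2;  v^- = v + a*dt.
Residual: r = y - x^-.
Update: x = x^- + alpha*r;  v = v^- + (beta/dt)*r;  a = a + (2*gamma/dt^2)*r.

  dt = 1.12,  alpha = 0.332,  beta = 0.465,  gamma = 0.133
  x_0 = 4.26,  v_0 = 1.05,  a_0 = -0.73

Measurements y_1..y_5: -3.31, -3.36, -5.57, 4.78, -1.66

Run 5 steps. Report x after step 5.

step 1: x_pred=4.9781  r=-8.2881  x^+=2.2265  v^+=-3.2087  a^+=-2.4875
step 2: x_pred=-2.9274  r=-0.4326  x^+=-3.0710  v^+=-6.1743  a^+=-2.5793
step 3: x_pred=-11.6040  r=6.0340  x^+=-9.6007  v^+=-6.5579  a^+=-1.2997
step 4: x_pred=-17.7607  r=22.5407  x^+=-10.2772  v^+=1.3448  a^+=3.4801
step 5: x_pred=-6.5883  r=4.9283  x^+=-4.9521  v^+=7.2887  a^+=4.5252

x_post = -4.9521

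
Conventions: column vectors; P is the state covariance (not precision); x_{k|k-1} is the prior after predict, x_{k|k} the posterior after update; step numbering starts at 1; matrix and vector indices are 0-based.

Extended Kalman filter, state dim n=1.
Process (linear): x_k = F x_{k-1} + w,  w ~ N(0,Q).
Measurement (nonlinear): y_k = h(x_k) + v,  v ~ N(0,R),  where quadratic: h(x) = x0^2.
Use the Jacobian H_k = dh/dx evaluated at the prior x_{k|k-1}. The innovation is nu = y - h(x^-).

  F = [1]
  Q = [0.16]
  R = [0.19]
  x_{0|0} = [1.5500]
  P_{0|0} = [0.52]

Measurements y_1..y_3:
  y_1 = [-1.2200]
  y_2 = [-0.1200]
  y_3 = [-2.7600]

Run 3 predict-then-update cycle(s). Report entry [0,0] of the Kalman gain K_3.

K[0,0] = 0.5456

step 1: x^-=[1.5500]  P^-=[0.6800]  H_jac=[3.1000]  S=[6.7248]  K=[0.3135]  nu=[-3.6225]  x^+=[0.4145]  P^+=[0.0192]
step 2: x^-=[0.4145]  P^-=[0.1792]  H_jac=[0.8289]  S=[0.3131]  K=[0.4744]  nu=[-0.2918]  x^+=[0.2760]  P^+=[0.1087]
step 3: x^-=[0.2760]  P^-=[0.2687]  H_jac=[0.5521]  S=[0.2719]  K=[0.5456]  nu=[-2.8362]  x^+=[-1.2715]  P^+=[0.1878]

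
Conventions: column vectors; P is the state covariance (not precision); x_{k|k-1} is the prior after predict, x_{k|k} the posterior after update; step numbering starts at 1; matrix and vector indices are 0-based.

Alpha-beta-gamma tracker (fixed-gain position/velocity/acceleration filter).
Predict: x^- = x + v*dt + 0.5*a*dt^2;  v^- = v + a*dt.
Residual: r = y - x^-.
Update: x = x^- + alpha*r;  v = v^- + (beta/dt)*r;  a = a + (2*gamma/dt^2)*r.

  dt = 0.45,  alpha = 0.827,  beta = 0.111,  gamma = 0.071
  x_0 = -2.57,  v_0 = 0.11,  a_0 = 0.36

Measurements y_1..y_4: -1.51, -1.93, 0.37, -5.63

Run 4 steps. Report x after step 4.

step 1: x_pred=-2.4840  r=0.9740  x^+=-1.6785  v^+=0.5123  a^+=1.0430
step 2: x_pred=-1.3424  r=-0.5876  x^+=-1.8283  v^+=0.8367  a^+=0.6310
step 3: x_pred=-1.3879  r=1.7579  x^+=0.0659  v^+=1.5543  a^+=1.8637
step 4: x_pred=0.9540  r=-6.5840  x^+=-4.4910  v^+=0.7689  a^+=-2.7532

x_post = -4.4910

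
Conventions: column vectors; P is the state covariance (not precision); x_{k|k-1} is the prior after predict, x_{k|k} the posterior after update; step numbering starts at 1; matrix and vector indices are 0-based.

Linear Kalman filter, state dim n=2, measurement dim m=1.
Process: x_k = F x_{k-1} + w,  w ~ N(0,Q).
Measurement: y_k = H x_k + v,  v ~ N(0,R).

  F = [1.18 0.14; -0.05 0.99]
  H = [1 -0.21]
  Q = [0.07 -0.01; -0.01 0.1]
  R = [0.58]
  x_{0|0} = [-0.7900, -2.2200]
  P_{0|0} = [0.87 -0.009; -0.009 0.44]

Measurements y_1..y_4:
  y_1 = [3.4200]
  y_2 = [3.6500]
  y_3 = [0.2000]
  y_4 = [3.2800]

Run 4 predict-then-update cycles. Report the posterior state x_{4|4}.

x_post = [1.7831, -2.5817]

step 1: x^-=[-1.2430, -2.1583]  P^-=[1.2870 -0.0108; -0.0108 0.5343]  S=[1.8951]  K=[0.6803; -0.0649]  nu=[4.2098]  x^+=[1.6210, -2.4315]  P^+=[0.4099 0.0729; 0.0729 0.5263]
step 2: x^-=[1.5724, -2.4883]  P^-=[0.6751 0.1234; 0.1234 0.6097]  S=[1.2302]  K=[0.5277; -0.0038]  nu=[1.5551]  x^+=[2.3930, -2.4941]  P^+=[0.3325 0.1258; 0.1258 0.6096]
step 3: x^-=[2.4746, -2.5888]  P^-=[0.5865 0.2010; 0.2010 0.6859]  S=[1.1123]  K=[0.4893; 0.0512]  nu=[-2.8183]  x^+=[1.0955, -2.7332]  P^+=[0.3202 0.1731; 0.1731 0.6830]
step 4: x^-=[0.9101, -2.7606]  P^-=[0.5864 0.2668; 0.2668 0.7530]  S=[1.0875]  K=[0.4877; 0.0999]  nu=[1.7902]  x^+=[1.7831, -2.5817]  P^+=[0.3278 0.2138; 0.2138 0.7422]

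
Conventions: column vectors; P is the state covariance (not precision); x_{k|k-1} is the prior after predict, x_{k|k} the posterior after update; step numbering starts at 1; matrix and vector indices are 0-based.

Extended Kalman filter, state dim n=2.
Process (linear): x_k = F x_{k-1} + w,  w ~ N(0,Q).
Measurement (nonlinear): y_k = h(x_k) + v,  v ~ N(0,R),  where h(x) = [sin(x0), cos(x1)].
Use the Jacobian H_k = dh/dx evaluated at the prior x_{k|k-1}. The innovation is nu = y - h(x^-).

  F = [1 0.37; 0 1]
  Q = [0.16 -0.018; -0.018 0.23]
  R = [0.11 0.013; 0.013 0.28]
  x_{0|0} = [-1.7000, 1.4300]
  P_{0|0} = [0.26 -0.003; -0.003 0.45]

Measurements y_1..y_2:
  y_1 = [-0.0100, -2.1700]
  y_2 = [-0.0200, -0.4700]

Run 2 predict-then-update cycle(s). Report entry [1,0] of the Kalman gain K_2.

K[1,0] = 0.1495

step 1: x^-=[-1.1709, 1.4300]  P^-=[0.4794 0.1455; 0.1455 0.6800]  H_jac=[0.3893 0.0000; 0.0000 -0.9901]  S=[0.1827 -0.0431; -0.0431 0.9466]  K=[0.9966 -0.1068; 0.1439 -0.7047]  nu=[0.9111, -2.3103]  x^+=[-0.0161, 3.1892]  P^+=[0.2780 0.0171; 0.0171 0.1974]
step 2: x^-=[1.1639, 3.1892]  P^-=[0.4777 0.0722; 0.0722 0.4274]  H_jac=[0.3958 0.0000; 0.0000 0.0476]  S=[0.1848 0.0144; 0.0144 0.2810]  K=[1.0260 -0.0402; 0.1495 0.0647]  nu=[-0.9383, 0.5289]  x^+=[0.1798, 3.0831]  P^+=[0.2838 0.0437; 0.0437 0.4218]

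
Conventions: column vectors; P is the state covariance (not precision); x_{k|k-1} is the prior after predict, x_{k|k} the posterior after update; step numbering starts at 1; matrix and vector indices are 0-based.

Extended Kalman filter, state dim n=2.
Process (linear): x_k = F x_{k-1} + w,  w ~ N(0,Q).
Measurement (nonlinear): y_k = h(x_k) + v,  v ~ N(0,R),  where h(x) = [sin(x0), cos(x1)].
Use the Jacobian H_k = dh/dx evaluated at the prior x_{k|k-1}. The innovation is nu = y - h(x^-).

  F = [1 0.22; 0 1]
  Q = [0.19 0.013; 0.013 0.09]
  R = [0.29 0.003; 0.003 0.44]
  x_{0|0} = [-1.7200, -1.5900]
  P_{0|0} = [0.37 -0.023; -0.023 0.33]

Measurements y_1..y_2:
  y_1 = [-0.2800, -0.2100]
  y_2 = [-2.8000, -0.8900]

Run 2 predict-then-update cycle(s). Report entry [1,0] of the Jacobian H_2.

step 1: x^-=[-2.0698, -1.5900]  P^-=[0.5659 0.0626; 0.0626 0.4200]  H_jac=[-0.4786 0.0000; 0.0000 0.9998]  S=[0.4196 -0.0270; -0.0270 0.8598]  K=[-0.6420 0.0527; -0.0401 0.4871]  nu=[0.5981, -0.1908]  x^+=[-2.4638, -1.7069]  P^+=[0.3887 0.0213; 0.0213 0.2142]
step 2: x^-=[-2.8393, -1.7069]  P^-=[0.5984 0.0814; 0.0814 0.3042]  H_jac=[-0.9547 0.0000; 0.0000 0.9907]  S=[0.8354 -0.0740; -0.0740 0.7386]  K=[-0.6802 0.0410; -0.0574 0.4023]  nu=[-2.5023, -0.7543]  x^+=[-1.1681, -1.8668]  P^+=[0.2065 0.0162; 0.0162 0.1785]

H_jac[1,0] = 0.0000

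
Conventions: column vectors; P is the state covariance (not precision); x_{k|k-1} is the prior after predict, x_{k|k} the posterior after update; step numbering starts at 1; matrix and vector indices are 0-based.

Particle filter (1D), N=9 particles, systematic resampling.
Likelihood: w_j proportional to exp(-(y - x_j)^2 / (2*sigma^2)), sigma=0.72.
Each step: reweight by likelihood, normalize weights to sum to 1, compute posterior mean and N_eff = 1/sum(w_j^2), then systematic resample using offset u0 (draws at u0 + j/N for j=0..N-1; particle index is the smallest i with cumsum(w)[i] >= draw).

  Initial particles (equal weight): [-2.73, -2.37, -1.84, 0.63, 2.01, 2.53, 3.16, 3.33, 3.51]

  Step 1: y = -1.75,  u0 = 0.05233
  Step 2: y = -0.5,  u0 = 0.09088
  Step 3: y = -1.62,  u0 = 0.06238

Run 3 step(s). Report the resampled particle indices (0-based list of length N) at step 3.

resampled_idx = [0, 1, 2, 3, 4, 5, 6, 7, 8]

step 1: w=[0.1901, 0.3314, 0.4764, 0.0020, 0.0000, 0.0000, 0.0000, 0.0000, 0.0000]  mean=-2.1798  Neff=2.6813  idx=[0, 0, 1, 1, 1, 2, 2, 2, 2]
step 2: w=[0.0100, 0.0100, 0.0415, 0.0415, 0.0415, 0.2139, 0.2139, 0.2139, 0.2139]  mean=-1.9237  Neff=5.3080  idx=[3, 5, 5, 6, 6, 7, 7, 8, 8]
step 3: w=[0.0707, 0.1162, 0.1162, 0.1162, 0.1162, 0.1162, 0.1162, 0.1162, 0.1162]  mean=-1.8775  Neff=8.8539  idx=[0, 1, 2, 3, 4, 5, 6, 7, 8]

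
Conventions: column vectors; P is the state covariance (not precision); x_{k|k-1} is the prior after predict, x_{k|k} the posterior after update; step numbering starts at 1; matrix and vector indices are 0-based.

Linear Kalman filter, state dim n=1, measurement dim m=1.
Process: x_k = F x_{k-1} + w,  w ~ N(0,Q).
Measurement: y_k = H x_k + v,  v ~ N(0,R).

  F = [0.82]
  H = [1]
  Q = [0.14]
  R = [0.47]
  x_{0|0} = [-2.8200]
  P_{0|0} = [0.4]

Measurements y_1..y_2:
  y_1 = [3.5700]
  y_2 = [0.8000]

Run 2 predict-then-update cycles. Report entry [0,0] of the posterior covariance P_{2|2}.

step 1: x^-=[-2.3124]  P^-=[0.4090]  S=[0.8790]  K=[0.4653]  nu=[5.8824]  x^+=[0.4245]  P^+=[0.2187]
step 2: x^-=[0.3481]  P^-=[0.2870]  S=[0.7570]  K=[0.3792]  nu=[0.4519]  x^+=[0.5195]  P^+=[0.1782]

P_post[0,0] = 0.1782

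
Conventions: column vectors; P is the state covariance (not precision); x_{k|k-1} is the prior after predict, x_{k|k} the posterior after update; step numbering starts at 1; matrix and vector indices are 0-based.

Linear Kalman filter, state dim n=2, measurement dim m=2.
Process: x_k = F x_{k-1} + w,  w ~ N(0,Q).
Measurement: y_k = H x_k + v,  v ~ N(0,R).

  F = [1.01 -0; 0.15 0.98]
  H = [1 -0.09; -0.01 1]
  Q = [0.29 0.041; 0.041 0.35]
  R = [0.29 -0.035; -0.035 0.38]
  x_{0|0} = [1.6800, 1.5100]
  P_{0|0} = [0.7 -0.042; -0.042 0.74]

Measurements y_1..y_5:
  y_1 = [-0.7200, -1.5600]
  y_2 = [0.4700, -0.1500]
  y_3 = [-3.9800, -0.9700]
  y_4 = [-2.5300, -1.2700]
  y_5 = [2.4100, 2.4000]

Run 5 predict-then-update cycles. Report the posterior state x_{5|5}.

x_post = [0.7495, 1.0073]

step 1: x^-=[1.6968, 1.7318]  P^-=[1.0041 0.1055; 0.1055 1.0641]  S=[1.2837 -0.0352; -0.0352 1.4421]  K=[0.7771 0.0852; 0.0278 0.7378]  nu=[-2.2609, -3.2748]  x^+=[-0.3391, -0.7474]  P^+=[0.2230 0.0074; 0.0074 0.2795]
step 2: x^-=[-0.3425, -0.7833]  P^-=[0.5175 0.0821; 0.0821 0.6256]  S=[0.7978 -0.0143; -0.0143 1.0040]  K=[0.6410 0.0858; 0.0435 0.6229]  nu=[0.7420, 0.6299]  x^+=[0.1871, -0.3587]  P^+=[0.1840 0.0120; 0.0120 0.2353]
step 3: x^-=[0.1890, -0.3234]  P^-=[0.4777 0.0807; 0.0807 0.5836]  S=[0.7578 -0.0115; -0.0115 0.9621]  K=[0.6220 0.0864; 0.0464 0.6064]  nu=[-4.1981, -0.6447]  x^+=[-2.4779, -0.9092]  P^+=[0.1785 0.0128; 0.0128 0.2289]
step 4: x^-=[-2.5027, -1.2627]  P^-=[0.4721 0.0808; 0.0808 0.5776]  S=[0.7522 -0.0109; -0.0109 0.9561]  K=[0.6192 0.0866; 0.0470 0.6039]  nu=[-0.1410, -0.0323]  x^+=[-2.5928, -1.2889]  P^+=[0.1777 0.0130; 0.0130 0.2280]
step 5: x^-=[-2.6187, -1.6520]  P^-=[0.4713 0.0808; 0.0808 0.5768]  S=[0.7514 -0.0108; -0.0108 0.9552]  K=[0.6188 0.0866; 0.0471 0.6035]  nu=[4.8800, 4.0258]  x^+=[0.7495, 1.0073]  P^+=[0.1776 0.0130; 0.0130 0.2278]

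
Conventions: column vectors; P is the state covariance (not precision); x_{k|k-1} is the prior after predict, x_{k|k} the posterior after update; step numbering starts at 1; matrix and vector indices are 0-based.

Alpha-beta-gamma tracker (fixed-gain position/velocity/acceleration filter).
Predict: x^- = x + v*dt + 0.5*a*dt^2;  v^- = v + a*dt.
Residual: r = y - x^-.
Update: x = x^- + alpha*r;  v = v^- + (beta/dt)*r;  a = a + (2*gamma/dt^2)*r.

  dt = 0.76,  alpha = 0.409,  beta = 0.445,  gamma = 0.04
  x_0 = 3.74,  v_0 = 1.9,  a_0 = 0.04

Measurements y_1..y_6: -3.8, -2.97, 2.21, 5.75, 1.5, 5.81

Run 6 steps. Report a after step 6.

step 1: x_pred=5.1956  r=-8.9956  x^+=1.5164  v^+=-3.3367  a^+=-1.2059
step 2: x_pred=-1.3678  r=-1.6022  x^+=-2.0231  v^+=-5.1914  a^+=-1.4278
step 3: x_pred=-6.3809  r=8.5909  x^+=-2.8672  v^+=-1.2463  a^+=-0.2380
step 4: x_pred=-3.8831  r=9.6331  x^+=0.0568  v^+=4.2133  a^+=1.0963
step 5: x_pred=3.5755  r=-2.0755  x^+=2.7266  v^+=3.8312  a^+=0.8088
step 6: x_pred=5.8719  r=-0.0619  x^+=5.8466  v^+=4.4096  a^+=0.8002

a_post = 0.8002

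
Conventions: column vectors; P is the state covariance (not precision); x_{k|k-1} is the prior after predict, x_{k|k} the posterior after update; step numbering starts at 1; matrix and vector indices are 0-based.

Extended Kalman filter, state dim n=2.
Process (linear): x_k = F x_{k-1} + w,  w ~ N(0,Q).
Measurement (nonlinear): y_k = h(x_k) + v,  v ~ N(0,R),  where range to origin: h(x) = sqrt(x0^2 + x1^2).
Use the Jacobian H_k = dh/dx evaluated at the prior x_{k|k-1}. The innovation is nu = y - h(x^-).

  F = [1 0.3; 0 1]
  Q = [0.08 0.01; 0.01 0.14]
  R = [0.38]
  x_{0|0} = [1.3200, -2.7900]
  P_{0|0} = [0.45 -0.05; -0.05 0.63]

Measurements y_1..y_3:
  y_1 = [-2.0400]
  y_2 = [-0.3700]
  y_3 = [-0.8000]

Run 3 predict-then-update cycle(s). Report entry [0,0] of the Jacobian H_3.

step 1: x^-=[0.4830, -2.7900]  P^-=[0.5567 0.1490; 0.1490 0.7700]  H_jac=[0.1706 -0.9853]  S=[1.0937]  K=[-0.0474; -0.6705]  nu=[-4.8715]  x^+=[0.7140, 0.4762]  P^+=[0.5542 0.1142; 0.1142 0.2783]
step 2: x^-=[0.8568, 0.4762]  P^-=[0.7278 0.2077; 0.2077 0.4183]  H_jac=[0.8741 0.4858]  S=[1.2112]  K=[0.6086; 0.3177]  nu=[-1.3503]  x^+=[0.0351, 0.0472]  P^+=[0.2793 -0.0264; -0.0264 0.2961]
step 3: x^-=[0.0493, 0.0472]  P^-=[0.3700 0.0724; 0.0724 0.4361]  H_jac=[0.7220 0.6919]  S=[0.8540]  K=[0.3715; 0.4145]  nu=[-0.8682]  x^+=[-0.2733, -0.3127]  P^+=[0.2522 -0.0591; -0.0591 0.2894]

H_jac[0,0] = 0.7220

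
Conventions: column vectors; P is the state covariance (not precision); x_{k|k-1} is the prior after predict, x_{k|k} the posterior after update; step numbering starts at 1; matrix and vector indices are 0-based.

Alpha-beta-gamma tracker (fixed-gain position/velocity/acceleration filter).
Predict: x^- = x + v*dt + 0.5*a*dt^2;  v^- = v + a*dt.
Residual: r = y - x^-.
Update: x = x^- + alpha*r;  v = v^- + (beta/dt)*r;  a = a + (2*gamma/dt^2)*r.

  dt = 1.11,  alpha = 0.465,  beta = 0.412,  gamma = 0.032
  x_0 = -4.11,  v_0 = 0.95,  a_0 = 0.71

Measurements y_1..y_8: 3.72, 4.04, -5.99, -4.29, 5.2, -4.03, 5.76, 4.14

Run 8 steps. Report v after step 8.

step 1: x_pred=-2.6181  r=6.3381  x^+=0.3291  v^+=4.0906  a^+=1.0392
step 2: x_pred=5.5099  r=-1.4699  x^+=4.8264  v^+=4.6986  a^+=0.9629
step 3: x_pred=10.6350  r=-16.6250  x^+=2.9044  v^+=-0.4034  a^+=0.0993
step 4: x_pred=2.5178  r=-6.8078  x^+=-0.6478  v^+=-2.8200  a^+=-0.2543
step 5: x_pred=-3.9347  r=9.1347  x^+=0.3129  v^+=0.2882  a^+=0.2202
step 6: x_pred=0.7685  r=-4.7985  x^+=-1.4628  v^+=-1.2484  a^+=-0.0291
step 7: x_pred=-2.8665  r=8.6265  x^+=1.1448  v^+=1.9212  a^+=0.4190
step 8: x_pred=3.5355  r=0.6045  x^+=3.8166  v^+=2.6107  a^+=0.4504

v_post = 2.6107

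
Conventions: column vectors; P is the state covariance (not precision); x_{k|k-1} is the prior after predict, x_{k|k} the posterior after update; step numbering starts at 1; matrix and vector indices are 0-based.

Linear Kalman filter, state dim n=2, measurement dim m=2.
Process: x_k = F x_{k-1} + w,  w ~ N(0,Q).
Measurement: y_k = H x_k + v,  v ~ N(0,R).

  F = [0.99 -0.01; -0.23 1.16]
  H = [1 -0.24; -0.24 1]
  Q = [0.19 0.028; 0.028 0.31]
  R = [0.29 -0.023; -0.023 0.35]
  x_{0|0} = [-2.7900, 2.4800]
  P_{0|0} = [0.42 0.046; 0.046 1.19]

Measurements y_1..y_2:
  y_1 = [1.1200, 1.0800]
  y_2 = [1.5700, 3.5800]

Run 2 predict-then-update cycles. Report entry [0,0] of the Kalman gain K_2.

K[0,0] = 0.5754

step 1: x^-=[-2.7869, 3.5185]  P^-=[0.6009 -0.0285; -0.0285 1.9089]  S=[1.0145 -0.6555; -0.6555 2.3072]  K=[0.6745 0.1168; 0.0696 0.8501]  nu=[4.7513, -3.1074]  x^+=[0.0549, 1.2075]  P^+=[0.2112 0.0760; 0.0760 0.3142]
step 2: x^-=[0.0422, 1.3881]  P^-=[0.3955 0.0638; 0.0638 0.7034]  S=[0.6954 -0.2193; -0.2193 1.0455]  K=[0.5754 0.0909; 0.0605 0.6708]  nu=[1.8609, 2.2020]  x^+=[1.3131, 2.9777]  P^+=[0.1796 0.0617; 0.0617 0.2482]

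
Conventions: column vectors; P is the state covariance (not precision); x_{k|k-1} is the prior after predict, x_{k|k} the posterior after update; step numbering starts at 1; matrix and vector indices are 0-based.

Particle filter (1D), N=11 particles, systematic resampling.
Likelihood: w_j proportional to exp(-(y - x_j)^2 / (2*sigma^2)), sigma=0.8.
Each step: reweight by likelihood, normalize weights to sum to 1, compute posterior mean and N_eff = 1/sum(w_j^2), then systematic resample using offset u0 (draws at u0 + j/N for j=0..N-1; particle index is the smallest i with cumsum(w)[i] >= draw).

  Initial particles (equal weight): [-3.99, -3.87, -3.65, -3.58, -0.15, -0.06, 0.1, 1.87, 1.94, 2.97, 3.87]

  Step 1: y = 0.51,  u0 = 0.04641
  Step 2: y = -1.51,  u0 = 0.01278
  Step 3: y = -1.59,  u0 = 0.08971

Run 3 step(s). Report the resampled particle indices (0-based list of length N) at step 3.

resampled_idx = [0, 1, 2, 3, 4, 5, 6, 7, 8, 9, 10]

step 1: w=[0.0000, 0.0000, 0.0000, 0.0000, 0.2531, 0.2760, 0.3119, 0.0839, 0.0720, 0.0031, 0.0001]  mean=0.2827  Neff=4.0045  idx=[4, 4, 4, 5, 5, 5, 6, 6, 6, 7, 8]
step 2: w=[0.1400, 0.1400, 0.1400, 0.1149, 0.1149, 0.1149, 0.0784, 0.0784, 0.0784, 0.0001, 0.0001]  mean=-0.0599  Neff=8.5585  idx=[0, 0, 1, 2, 2, 3, 4, 4, 5, 6, 8]
step 3: w=[0.1072, 0.1072, 0.1072, 0.1072, 0.1072, 0.0870, 0.0870, 0.0870, 0.0870, 0.0582, 0.0582]  mean=-0.0896  Neff=10.5889  idx=[0, 1, 2, 3, 4, 5, 6, 7, 8, 9, 10]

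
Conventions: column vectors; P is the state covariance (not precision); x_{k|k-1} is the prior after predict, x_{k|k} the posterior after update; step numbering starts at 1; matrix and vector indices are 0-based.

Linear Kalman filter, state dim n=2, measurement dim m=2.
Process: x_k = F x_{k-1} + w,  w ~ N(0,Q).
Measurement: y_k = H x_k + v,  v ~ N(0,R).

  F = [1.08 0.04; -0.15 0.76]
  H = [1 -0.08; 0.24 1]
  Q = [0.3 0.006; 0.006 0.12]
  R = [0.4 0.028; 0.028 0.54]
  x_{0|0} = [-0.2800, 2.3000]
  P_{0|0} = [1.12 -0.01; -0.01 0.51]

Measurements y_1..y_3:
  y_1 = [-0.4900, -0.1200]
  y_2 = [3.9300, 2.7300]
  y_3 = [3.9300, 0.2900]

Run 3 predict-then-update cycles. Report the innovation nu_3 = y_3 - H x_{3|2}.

innov = [1.3301, -0.7417]

step 1: x^-=[-0.2104, 1.7900]  P^-=[1.6063 -0.1681; -0.1681 0.4421]  S=[2.0360 0.2133; 0.2133 0.9939]  K=[0.7904 0.0491; -0.1455 0.4354]  nu=[-0.1364, -1.8595]  x^+=[-0.4096, 1.0002]  P^+=[0.3154 -0.0270; -0.0270 0.2375]
step 2: x^-=[-0.4024, 0.8216]  P^-=[0.6659 -0.0599; -0.0599 0.2705]  S=[1.0772 0.1074; 0.1074 0.8201]  K=[0.6185 0.0408; -0.1082 0.3265]  nu=[4.3981, 2.0050]  x^+=[2.3999, 1.0001]  P^+=[0.2470 -0.0199; -0.0199 0.1780]
step 3: x^-=[2.6319, 0.4001]  P^-=[0.5866 -0.0448; -0.0448 0.2329]  S=[0.9953 0.1062; 0.1062 0.7852]  K=[0.5885 0.0426; -0.0953 0.2958]  nu=[1.3301, -0.7417]  x^+=[3.3830, 0.0538]  P^+=[0.2352 -0.0170; -0.0170 0.1612]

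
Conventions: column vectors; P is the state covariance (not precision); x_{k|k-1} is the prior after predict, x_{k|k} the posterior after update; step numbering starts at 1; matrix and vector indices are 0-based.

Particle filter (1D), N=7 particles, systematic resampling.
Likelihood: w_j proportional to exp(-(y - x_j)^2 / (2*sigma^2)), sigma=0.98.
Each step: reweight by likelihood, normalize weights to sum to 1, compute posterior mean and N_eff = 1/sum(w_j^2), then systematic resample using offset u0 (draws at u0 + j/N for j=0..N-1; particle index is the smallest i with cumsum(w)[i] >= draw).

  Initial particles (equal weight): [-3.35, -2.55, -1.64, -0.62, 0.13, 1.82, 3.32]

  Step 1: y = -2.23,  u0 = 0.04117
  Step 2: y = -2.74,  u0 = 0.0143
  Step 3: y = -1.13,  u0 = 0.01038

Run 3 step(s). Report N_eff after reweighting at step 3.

N_eff = 4.0415

step 1: w=[0.1988, 0.3622, 0.3187, 0.0991, 0.0210, 0.0001, 0.0000]  mean=-2.1711  Neff=3.5386  idx=[0, 0, 1, 1, 2, 2, 3]
step 2: w=[0.1726, 0.1726, 0.2056, 0.2056, 0.1116, 0.1116, 0.0202]  mean=-2.5841  Neff=5.8991  idx=[0, 0, 1, 2, 3, 3, 5]
step 3: w=[0.0357, 0.0357, 0.0357, 0.1625, 0.1625, 0.1625, 0.4055]  mean=-2.2667  Neff=4.0415  idx=[0, 3, 4, 5, 5, 6, 6]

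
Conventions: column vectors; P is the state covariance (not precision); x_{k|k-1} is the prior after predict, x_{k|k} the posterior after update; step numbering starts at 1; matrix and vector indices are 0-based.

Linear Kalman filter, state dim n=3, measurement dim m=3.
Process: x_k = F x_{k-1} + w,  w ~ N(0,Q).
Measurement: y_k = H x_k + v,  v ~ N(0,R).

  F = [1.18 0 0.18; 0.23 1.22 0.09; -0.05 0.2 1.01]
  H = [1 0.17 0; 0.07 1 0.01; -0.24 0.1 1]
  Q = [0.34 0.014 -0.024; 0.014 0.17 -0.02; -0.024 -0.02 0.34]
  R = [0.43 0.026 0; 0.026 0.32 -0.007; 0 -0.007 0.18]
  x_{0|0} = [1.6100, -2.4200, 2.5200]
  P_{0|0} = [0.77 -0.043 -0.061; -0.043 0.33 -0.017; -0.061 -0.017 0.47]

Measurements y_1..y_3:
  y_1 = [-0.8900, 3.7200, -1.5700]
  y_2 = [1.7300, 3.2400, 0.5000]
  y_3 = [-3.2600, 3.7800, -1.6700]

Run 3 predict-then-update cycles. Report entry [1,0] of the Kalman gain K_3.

K[1,0] = 0.0224

step 1: x^-=[2.3534, -2.3553, 1.9807]  P^-=[1.4015 0.1560 -0.0669; 0.1560 0.6753 0.0599; -0.0669 0.0599 0.8347]  S=[1.9040 0.3961 -0.3724; 0.3961 1.0252 0.0644; -0.3724 0.0644 1.1388]  K=[0.7375 -0.0317 -0.0975; 0.0135 0.6618 0.0460; 0.1348 -0.0403 0.7987]  nu=[-2.8430, 5.8908, -2.7504]  x^+=[0.3379, 1.3786, -0.8365]  P^+=[0.3186 -0.0132 0.0605; -0.0132 0.2130 -0.0208; 0.0605 -0.0208 0.1606]
step 2: x^-=[0.2482, 1.6843, -0.5860]  P^-=[0.8144 0.0884 0.0540; 0.0884 0.4956 0.0308; 0.0540 0.0308 0.4989]  S=[1.2888 0.2573 -0.1225; 0.2573 0.8327 0.0478; -0.1225 0.0478 0.7068]  K=[0.6400 -0.0182 -0.0754; 0.0198 0.5942 0.0470; 0.1201 -0.0306 0.7148]  nu=[1.1955, 1.5442, 0.9772]  x^+=[0.9116, 2.6714, 0.2088]  P^+=[0.2762 -0.0085 0.0537; -0.0085 0.1911 -0.0169; 0.0537 -0.0169 0.1435]
step 3: x^-=[1.1133, 3.4876, 0.6996]  P^-=[0.7520 0.0832 0.0467; 0.0832 0.4639 0.0278; 0.0467 0.0278 0.4826]  S=[1.2237 0.2423 -0.1163; 0.2423 0.7999 0.0431; -0.1163 0.0431 0.6897]  K=[0.6216 -0.0137 -0.0763; 0.0224 0.5783 0.0462; 0.1149 -0.0282 0.7086]  nu=[-4.9662, 0.2075, -2.4512]  x^+=[-1.7893, 3.3833, -1.6139]  P^+=[0.2681 -0.0070 0.0514; -0.0070 0.1860 -0.0160; 0.0514 -0.0160 0.1417]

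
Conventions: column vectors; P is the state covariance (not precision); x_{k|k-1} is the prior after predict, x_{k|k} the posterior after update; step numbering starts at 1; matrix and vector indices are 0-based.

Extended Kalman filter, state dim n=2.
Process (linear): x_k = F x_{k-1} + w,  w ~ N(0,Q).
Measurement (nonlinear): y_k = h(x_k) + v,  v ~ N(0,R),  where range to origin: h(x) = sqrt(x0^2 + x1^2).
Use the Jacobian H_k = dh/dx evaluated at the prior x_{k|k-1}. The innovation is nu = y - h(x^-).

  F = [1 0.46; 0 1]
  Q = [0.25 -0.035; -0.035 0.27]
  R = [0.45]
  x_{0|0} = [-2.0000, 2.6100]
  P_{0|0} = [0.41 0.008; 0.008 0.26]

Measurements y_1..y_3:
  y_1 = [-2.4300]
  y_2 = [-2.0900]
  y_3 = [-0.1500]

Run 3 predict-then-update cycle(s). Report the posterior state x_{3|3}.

x_post = [0.5569, -0.2039]

step 1: x^-=[-0.7994, 2.6100]  P^-=[0.7224 0.0926; 0.0926 0.5300]  H_jac=[-0.2929 0.9562]  S=[0.9446]  K=[-0.1302; 0.5078]  nu=[-5.1597]  x^+=[-0.1275, -0.0098]  P^+=[0.7064 0.1551; 0.1551 0.2865]
step 2: x^-=[-0.1320, -0.0098]  P^-=[1.1596 0.2518; 0.2518 0.5565]  H_jac=[-0.9972 -0.0744]  S=[1.6436]  K=[-0.7150; -0.1780]  nu=[-2.2224]  x^+=[1.4569, 0.3857]  P^+=[0.3194 0.0427; 0.0427 0.5044]
step 3: x^-=[1.6343, 0.3857]  P^-=[0.7155 0.2397; 0.2397 0.7744]  H_jac=[0.9733 0.2297]  S=[1.2757]  K=[0.5890; 0.3223]  nu=[-1.8292]  x^+=[0.5569, -0.2039]  P^+=[0.2729 -0.0025; -0.0025 0.6419]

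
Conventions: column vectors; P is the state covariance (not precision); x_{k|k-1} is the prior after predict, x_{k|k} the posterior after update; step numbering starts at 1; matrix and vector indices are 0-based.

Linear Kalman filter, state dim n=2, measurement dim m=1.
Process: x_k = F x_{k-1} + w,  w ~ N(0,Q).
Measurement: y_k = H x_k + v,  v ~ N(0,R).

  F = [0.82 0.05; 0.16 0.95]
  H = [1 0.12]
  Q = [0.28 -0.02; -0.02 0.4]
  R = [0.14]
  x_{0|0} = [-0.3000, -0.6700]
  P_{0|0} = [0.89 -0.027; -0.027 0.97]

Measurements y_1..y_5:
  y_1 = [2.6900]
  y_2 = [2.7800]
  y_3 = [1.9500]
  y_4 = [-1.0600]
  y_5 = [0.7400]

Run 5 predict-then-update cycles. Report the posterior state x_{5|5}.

x_post = [0.4066, 0.5707]

step 1: x^-=[-0.2795, -0.6845]  P^-=[0.8786 0.1216; 0.1216 1.2900]  S=[1.0664]  K=[0.8376; 0.2592]  nu=[3.0516]  x^+=[2.2766, 0.1064]  P^+=[0.1305 -0.1099; -0.1099 1.2184]
step 2: x^-=[1.8721, 0.4654]  P^-=[0.3618 -0.0315; -0.0315 1.4695]  S=[0.5153]  K=[0.6946; 0.2810]  nu=[0.8520]  x^+=[2.4640, 0.7048]  P^+=[0.1131 -0.1321; -0.1321 1.4288]
step 3: x^-=[2.0557, 1.0638]  P^-=[0.3488 -0.0413; -0.0413 1.6522]  S=[0.5027]  K=[0.6840; 0.3123]  nu=[-0.2333]  x^+=[1.8961, 0.9909]  P^+=[0.1136 -0.1487; -0.1487 1.6032]
step 4: x^-=[1.6043, 1.2447]  P^-=[0.3482 -0.0459; -0.0459 1.8046]  S=[0.5032]  K=[0.6811; 0.3391]  nu=[-2.8137]  x^+=[-0.3120, 0.2907]  P^+=[0.1148 -0.1621; -0.1621 1.7467]
step 5: x^-=[-0.2413, 0.2262]  P^-=[0.3483 -0.0496; -0.0496 1.9301]  S=[0.5042]  K=[0.6790; 0.3611]  nu=[0.9542]  x^+=[0.4066, 0.5707]  P^+=[0.1158 -0.1732; -0.1732 1.8644]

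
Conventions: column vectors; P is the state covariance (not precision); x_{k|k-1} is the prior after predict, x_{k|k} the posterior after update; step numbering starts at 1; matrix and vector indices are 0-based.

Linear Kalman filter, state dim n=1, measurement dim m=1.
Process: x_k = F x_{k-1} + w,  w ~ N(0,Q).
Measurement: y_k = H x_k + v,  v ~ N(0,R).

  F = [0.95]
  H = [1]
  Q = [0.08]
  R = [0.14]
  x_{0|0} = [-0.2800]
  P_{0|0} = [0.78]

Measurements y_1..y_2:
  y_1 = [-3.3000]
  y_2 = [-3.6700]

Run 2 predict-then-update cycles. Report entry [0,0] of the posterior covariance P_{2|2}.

step 1: x^-=[-0.2660]  P^-=[0.7839]  S=[0.9239]  K=[0.8485]  nu=[-3.0340]  x^+=[-2.8403]  P^+=[0.1188]
step 2: x^-=[-2.6983]  P^-=[0.1872]  S=[0.3272]  K=[0.5721]  nu=[-0.9717]  x^+=[-3.2542]  P^+=[0.0801]

P_post[0,0] = 0.0801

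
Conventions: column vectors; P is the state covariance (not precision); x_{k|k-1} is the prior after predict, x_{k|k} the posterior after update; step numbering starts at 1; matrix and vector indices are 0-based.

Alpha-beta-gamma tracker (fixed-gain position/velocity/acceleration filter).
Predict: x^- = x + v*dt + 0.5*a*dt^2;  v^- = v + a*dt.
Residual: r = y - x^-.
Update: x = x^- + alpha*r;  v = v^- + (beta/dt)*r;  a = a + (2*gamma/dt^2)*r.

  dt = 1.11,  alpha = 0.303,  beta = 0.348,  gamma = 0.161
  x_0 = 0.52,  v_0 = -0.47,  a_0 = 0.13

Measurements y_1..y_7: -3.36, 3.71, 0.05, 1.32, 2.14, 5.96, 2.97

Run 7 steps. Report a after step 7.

step 1: x_pred=0.0784  r=-3.4384  x^+=-0.9634  v^+=-1.4037  a^+=-0.7686
step 2: x_pred=-2.9950  r=6.7050  x^+=-0.9634  v^+=-0.1547  a^+=0.9837
step 3: x_pred=-0.5291  r=0.5791  x^+=-0.3536  v^+=1.1188  a^+=1.1351
step 4: x_pred=1.5874  r=-0.2674  x^+=1.5064  v^+=2.2948  a^+=1.0652
step 5: x_pred=4.7099  r=-2.5699  x^+=3.9312  v^+=2.6715  a^+=0.3935
step 6: x_pred=7.1390  r=-1.1790  x^+=6.7818  v^+=2.7387  a^+=0.0854
step 7: x_pred=9.8743  r=-6.9043  x^+=7.7823  v^+=0.6689  a^+=-1.7190

a_post = -1.7190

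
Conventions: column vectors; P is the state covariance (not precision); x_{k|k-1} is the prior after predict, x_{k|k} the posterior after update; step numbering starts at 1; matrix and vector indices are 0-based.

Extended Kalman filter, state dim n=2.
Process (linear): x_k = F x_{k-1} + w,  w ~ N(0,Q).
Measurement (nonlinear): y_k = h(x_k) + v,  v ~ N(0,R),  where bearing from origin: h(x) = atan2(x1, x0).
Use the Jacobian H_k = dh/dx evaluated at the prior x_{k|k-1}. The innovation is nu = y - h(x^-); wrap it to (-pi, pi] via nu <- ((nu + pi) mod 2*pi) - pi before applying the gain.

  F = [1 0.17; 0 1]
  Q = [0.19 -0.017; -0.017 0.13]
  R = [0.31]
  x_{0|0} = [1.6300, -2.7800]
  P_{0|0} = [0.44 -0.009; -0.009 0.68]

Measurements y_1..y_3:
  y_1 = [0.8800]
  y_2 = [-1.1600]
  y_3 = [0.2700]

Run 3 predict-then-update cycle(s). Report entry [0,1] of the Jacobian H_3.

H_jac[0,1] = 0.1916

step 1: x^-=[1.1574, -2.7800]  P^-=[0.6466 0.0896; 0.0896 0.8100]  H_jac=[0.3066 0.1276]  S=[0.3910]  K=[0.5363; 0.3347]  nu=[2.0563]  x^+=[2.2601, -2.0918]  P^+=[0.5342 0.0194; 0.0194 0.7662]
step 2: x^-=[1.9045, -2.0918]  P^-=[0.7529 0.1327; 0.1327 0.8962]  H_jac=[0.2614 0.2380]  S=[0.4287]  K=[0.5327; 0.5784]  nu=[-0.3278]  x^+=[1.7299, -2.2814]  P^+=[0.6312 0.0006; 0.0006 0.7528]
step 3: x^-=[1.3421, -2.2814]  P^-=[0.8432 0.1116; 0.1116 0.8828]  H_jac=[0.3256 0.1916]  S=[0.4457]  K=[0.6640; 0.4609]  nu=[1.3091]  x^+=[2.2112, -1.6780]  P^+=[0.6467 -0.0248; -0.0248 0.7881]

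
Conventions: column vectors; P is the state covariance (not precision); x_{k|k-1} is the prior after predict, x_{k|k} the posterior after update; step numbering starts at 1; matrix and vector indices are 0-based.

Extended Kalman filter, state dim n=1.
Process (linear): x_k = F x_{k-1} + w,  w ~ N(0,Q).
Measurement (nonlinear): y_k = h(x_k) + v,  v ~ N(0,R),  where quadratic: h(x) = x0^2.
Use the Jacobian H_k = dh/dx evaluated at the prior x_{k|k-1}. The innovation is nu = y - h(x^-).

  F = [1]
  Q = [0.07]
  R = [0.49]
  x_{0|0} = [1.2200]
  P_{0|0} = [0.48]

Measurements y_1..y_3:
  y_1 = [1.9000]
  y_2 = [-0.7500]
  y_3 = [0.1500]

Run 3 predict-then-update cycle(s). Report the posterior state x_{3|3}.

x_post = [0.6314]

step 1: x^-=[1.2200]  P^-=[0.5500]  H_jac=[2.4400]  S=[3.7645]  K=[0.3565]  nu=[0.4116]  x^+=[1.3667]  P^+=[0.0716]
step 2: x^-=[1.3667]  P^-=[0.1416]  H_jac=[2.7335]  S=[1.5479]  K=[0.2500]  nu=[-2.6180]  x^+=[0.7122]  P^+=[0.0448]
step 3: x^-=[0.7122]  P^-=[0.1148]  H_jac=[1.4243]  S=[0.7229]  K=[0.2262]  nu=[-0.3572]  x^+=[0.6314]  P^+=[0.0778]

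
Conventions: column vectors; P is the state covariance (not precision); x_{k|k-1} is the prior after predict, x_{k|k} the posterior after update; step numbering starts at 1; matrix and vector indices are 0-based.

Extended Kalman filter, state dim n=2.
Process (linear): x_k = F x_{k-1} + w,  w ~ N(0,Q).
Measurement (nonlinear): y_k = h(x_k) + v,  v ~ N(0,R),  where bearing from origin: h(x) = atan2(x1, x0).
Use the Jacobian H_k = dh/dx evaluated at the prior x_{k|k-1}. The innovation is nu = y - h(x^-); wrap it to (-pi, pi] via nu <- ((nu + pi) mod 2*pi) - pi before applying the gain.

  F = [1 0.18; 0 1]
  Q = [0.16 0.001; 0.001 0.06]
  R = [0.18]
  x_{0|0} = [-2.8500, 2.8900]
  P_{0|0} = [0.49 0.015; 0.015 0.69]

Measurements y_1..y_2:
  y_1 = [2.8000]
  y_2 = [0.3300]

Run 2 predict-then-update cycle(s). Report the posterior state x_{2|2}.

x_post = [-0.7497, 3.8511]

step 1: x^-=[-2.3298, 2.8900]  P^-=[0.6778 0.1402; 0.1402 0.7500]  H_jac=[-0.2097 -0.1691]  S=[0.2412]  K=[-0.6876; -0.6476]  nu=[0.5507]  x^+=[-2.7085, 2.5333]  P^+=[0.5637 0.0328; 0.0328 0.6488]
step 2: x^-=[-2.2525, 2.5333]  P^-=[0.7565 0.1506; 0.1506 0.7088]  H_jac=[-0.2205 -0.1960]  S=[0.2570]  K=[-0.7638; -0.6698]  nu=[-1.9676]  x^+=[-0.7497, 3.8511]  P^+=[0.6066 0.0191; 0.0191 0.5935]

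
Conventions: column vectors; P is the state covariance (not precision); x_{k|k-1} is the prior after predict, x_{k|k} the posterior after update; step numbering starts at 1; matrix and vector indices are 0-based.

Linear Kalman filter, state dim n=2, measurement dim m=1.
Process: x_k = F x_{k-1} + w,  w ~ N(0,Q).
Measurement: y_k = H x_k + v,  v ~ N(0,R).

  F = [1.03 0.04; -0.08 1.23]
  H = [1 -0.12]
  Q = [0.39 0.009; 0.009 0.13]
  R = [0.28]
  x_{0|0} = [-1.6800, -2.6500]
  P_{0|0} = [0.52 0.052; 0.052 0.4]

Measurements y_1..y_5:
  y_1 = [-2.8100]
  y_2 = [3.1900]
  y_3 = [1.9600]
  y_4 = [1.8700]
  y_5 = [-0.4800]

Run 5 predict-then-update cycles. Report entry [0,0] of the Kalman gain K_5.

K[0,0] = 0.6871

step 1: x^-=[-1.8364, -3.1251]  P^-=[0.9466 0.0515; 0.0515 0.7283]  S=[1.2247]  K=[0.7679; -0.0293]  nu=[-1.3486]  x^+=[-2.8719, -3.0856]  P^+=[0.2245 0.0791; 0.0791 0.7272]
step 2: x^-=[-3.0815, -3.5656]  P^-=[0.6358 0.1262; 0.1262 1.2161]  S=[0.9031]  K=[0.6873; -0.0218]  nu=[5.8437]  x^+=[0.9350, -3.6932]  P^+=[0.2092 0.1398; 0.1398 1.2156]
step 3: x^-=[0.8153, -4.6175]  P^-=[0.6254 0.2282; 0.2282 1.9430]  S=[0.8786]  K=[0.6806; -0.0057]  nu=[0.5906]  x^+=[1.2173, -4.6208]  P^+=[0.2184 0.2316; 0.2316 1.9429]
step 4: x^-=[1.0690, -5.7810]  P^-=[0.6439 0.3792; 0.3792 3.0253]  S=[0.8764]  K=[0.6827; 0.0185]  nu=[0.1073]  x^+=[1.1422, -5.7790]  P^+=[0.2353 0.3682; 0.3682 3.0250]
step 5: x^-=[0.9453, -7.1995]  P^-=[0.6749 0.6037; 0.6037 4.6356]  S=[0.8767]  K=[0.6871; 0.0541]  nu=[-2.2893]  x^+=[-0.6277, -7.3234]  P^+=[0.2609 0.5711; 0.5711 4.6330]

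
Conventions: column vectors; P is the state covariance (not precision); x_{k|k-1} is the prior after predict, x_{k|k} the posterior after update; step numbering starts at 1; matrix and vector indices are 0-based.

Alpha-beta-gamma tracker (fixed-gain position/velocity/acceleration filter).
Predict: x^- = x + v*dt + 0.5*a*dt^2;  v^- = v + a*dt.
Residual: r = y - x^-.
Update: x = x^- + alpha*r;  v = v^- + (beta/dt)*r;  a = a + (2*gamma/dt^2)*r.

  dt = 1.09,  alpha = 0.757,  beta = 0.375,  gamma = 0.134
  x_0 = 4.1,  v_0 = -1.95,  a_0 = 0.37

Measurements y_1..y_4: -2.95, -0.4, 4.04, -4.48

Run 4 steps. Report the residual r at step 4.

step 1: x_pred=2.1943  r=-5.1443  x^+=-1.6999  v^+=-3.3165  a^+=-0.7904
step 2: x_pred=-5.7845  r=5.3845  x^+=-1.7084  v^+=-2.3256  a^+=0.4242
step 3: x_pred=-3.9914  r=8.0314  x^+=2.0884  v^+=0.8998  a^+=2.2358
step 4: x_pred=4.3974  r=-8.8774  x^+=-2.3228  v^+=0.2827  a^+=0.2333

resid = -8.8774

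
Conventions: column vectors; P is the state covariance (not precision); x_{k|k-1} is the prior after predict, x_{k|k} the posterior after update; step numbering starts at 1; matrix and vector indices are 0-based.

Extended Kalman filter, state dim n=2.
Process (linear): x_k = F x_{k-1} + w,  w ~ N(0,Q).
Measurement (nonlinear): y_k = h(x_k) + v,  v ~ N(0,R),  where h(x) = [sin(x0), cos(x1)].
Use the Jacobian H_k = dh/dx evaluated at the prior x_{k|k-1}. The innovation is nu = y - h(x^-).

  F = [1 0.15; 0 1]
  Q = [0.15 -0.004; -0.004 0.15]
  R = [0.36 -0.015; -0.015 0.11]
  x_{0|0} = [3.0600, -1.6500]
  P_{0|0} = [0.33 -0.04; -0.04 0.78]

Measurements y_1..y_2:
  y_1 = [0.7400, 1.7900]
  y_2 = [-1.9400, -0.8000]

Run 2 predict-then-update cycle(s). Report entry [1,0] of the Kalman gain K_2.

step 1: x^-=[2.8125, -1.6500]  P^-=[0.4856 0.0730; 0.0730 0.9300]  H_jac=[-0.9463 0.0000; 0.0000 0.9969]  S=[0.7948 -0.0839; -0.0839 1.0342]  K=[-0.5756 0.0237; 0.0077 0.8971]  nu=[0.4168, 1.8691]  x^+=[2.6169, 0.0300]  P^+=[0.2193 0.0113; 0.0113 0.0989]
step 2: x^-=[2.6214, 0.0300]  P^-=[0.3749 0.0221; 0.0221 0.2489]  H_jac=[-0.8677 0.0000; 0.0000 -0.0300]  S=[0.6423 -0.0144; -0.0144 0.1102]  K=[-0.5082 -0.0725; -0.0315 -0.0718]  nu=[-2.4371, -1.7996]  x^+=[3.9903, 0.2358]  P^+=[0.2096 0.0118; 0.0118 0.2477]

K[1,0] = -0.0315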